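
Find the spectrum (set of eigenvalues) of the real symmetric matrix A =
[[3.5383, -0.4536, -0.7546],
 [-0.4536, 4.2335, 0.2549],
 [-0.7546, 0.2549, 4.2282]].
sigma(A) ≈ {3, 4, 5}

A is real symmetric, so its spectrum consists of real eigenvalues. Expanding the characteristic polynomial of the displayed matrix gives
  det(λ I - A) = p(λ) = λ^3 + (-12)λ^2 + (47)λ + (-60).
Solving p(λ) = 0 yields eigenvalues ≈ 3, 4, 5. (A is shown rounded to 4 decimals, so these recover the underlying integer eigenvalues to within that precision.)
Verification: the trace of A = 12 equals the sum of eigenvalues 12, and det(A) ≈ 59.9999 matches the eigenvalue product 60.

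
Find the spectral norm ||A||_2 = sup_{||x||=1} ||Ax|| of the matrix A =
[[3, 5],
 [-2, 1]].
||A||_2 = sqrt((39 + sqrt(845))/2) ≈ 5.8339 (= sqrt(largest eigenvalue of A^T A))

||A||_2 = sigma_max(A) = sqrt(lambda_max(A^T A)). Form the symmetric matrix M = A^T A =
[[13, 13],
 [13, 26]].
Its characteristic polynomial (trace, determinant of M give the coefficients) is
  p(λ) = det(λ I - M) = λ^2 - 39λ + 169.
For λ^2 - 39λ + 169 the discriminant is 845. It is nonnegative but not a perfect square, so the roots are real and irrational: λ = (39 ± sqrt(845))/2 ≈ 34.0344, 4.9656.
So the eigenvalues of A^T A are ≈ 4.9656, 34.0344 (all ≥ 0, as they must be for A^T A). The largest is λ_max = (39 + sqrt(845))/2 ≈ 34.0344, hence ||A||_2 = sqrt(λ_max) = sqrt((39 + sqrt(845))/2) ≈ 5.8339.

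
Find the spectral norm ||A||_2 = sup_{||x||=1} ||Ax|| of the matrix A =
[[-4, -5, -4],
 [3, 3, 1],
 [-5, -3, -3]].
||A||_2 ≈ 10.7286 (= sqrt(largest eigenvalue of A^T A))

||A||_2 = sigma_max(A) = sqrt(lambda_max(A^T A)). Form the symmetric matrix M = A^T A =
[[50, 44, 34],
 [44, 43, 32],
 [34, 32, 26]].
Its characteristic polynomial (trace, sum of principal 2x2 minors, determinant of M give the coefficients) is
  p(λ) = det(λ I - M) = λ^3 - 119λ^2 + 452λ - 400.
No integer candidate from the rational root theorem (±divisors of 400) is a root, so the roots are irrational. The cubic discriminant is Δ = 210466512 > 0, so there are three distinct real roots. p(1) = -66 and p(2) = 36 have opposite signs, so a root lies in (1, 2); Newton's method refines it to λ ≈ 1.3818. p(2) = 36 and p(3) = -88 have opposite signs, so a root lies in (2, 3); Newton's method refines it to λ ≈ 2.5149. p(115) = -1320 and p(116) = 11664 have opposite signs, so a root lies in (115, 116); Newton's method refines it to λ ≈ 115.1033. Check (Vieta): the three roots sum to 119, matching tr M = 119.
So the eigenvalues of A^T A are ≈ 1.3818, 2.5149, 115.1033 (all ≥ 0, as they must be for A^T A). The largest is λ_max ≈ 115.1033, hence ||A||_2 = sqrt(λ_max) ≈ 10.7286.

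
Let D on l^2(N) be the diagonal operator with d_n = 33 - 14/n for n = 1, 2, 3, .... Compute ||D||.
||D|| = 33

For a diagonal operator on l^2 with entries d_n, ||D|| = sup_n |d_n|. Here d_1 = 19, d_2 = 26, ..., and d_n = 33 - 14/n increases monotonically toward 33. All terms lie in [19, 33), so |d_n| = d_n and the supremum is the limit 33, which is not attained by any individual d_n. Hence ||D|| = 33.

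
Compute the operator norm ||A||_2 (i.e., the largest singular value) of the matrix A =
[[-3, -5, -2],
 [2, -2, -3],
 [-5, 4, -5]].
||A||_2 ≈ 8.1792 (= sqrt(largest eigenvalue of A^T A))

||A||_2 = sigma_max(A) = sqrt(lambda_max(A^T A)). Form the symmetric matrix M = A^T A =
[[38, -9, 25],
 [-9, 45, -4],
 [25, -4, 38]].
Its characteristic polynomial (trace, sum of principal 2x2 minors, determinant of M give the coefficients) is
  p(λ) = det(λ I - M) = λ^3 - 121λ^2 + 4142λ - 34969.
No integer candidate from the rational root theorem (±divisors of 34969) is a root, so the roots are irrational. The cubic discriminant is Δ = 1589770033 > 0, so there are three distinct real roots. p(12) = -961 and p(13) = 625 have opposite signs, so a root lies in (12, 13); Newton's method refines it to λ ≈ 12.5932. p(41) = 373 and p(42) = -361 have opposite signs, so a root lies in (41, 42); Newton's method refines it to λ ≈ 41.507. p(66) = -1177 and p(67) = 139 have opposite signs, so a root lies in (66, 67); Newton's method refines it to λ ≈ 66.8998. Check (Vieta): the three roots sum to 121, matching tr M = 121.
So the eigenvalues of A^T A are ≈ 12.5932, 41.507, 66.8998 (all ≥ 0, as they must be for A^T A). The largest is λ_max ≈ 66.8998, hence ||A||_2 = sqrt(λ_max) ≈ 8.1792.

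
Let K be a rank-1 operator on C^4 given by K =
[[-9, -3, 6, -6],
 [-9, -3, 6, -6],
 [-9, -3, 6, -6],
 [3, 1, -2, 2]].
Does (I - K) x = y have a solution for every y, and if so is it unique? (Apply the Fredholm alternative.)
(I - K) is invertible (det(I - K) = 5 ≠ 0), so for every y in C^4 the equation (I - K) x = y has a unique solution.

K has rank 1, so it is an outer product K = u v^T: every row of K is a multiple of one row vector. Reading off the entries, u = (-3, -3, -3, 1) and v = (3, 1, -2, 2) (row i of K equals u_i·v^T). A rank-one matrix u v^T satisfies K u = u (v·u) and kills the (3)-dimensional subspace v^⊥, so its characteristic polynomial is lambda^3 (lambda - v·u) with v·u = tr K = -4. Hence the eigenvalues of I - K are 1 (multiplicity 3) and 1 - (-4) = 5, so det(I - K) = 5. (Direct check: I - K =
[[10, 3, -6, 6],
 [9, 4, -6, 6],
 [9, 3, -5, 6],
 [-3, -1, 2, -1]]
has determinant 5.) The finite-dimensional Fredholm alternative says: either (I - K) is invertible, or ker(I - K) ≠ {0} and then range(I - K) = ker((I - K)^*)^⊥, with dim ker(I - K) = dim ker((I - K)^*). Since det(I - K) ≠ 0, 1 is not an eigenvalue of K and ker(I - K) = {0}, so we are in the first case: for every y there is a unique x = (I - K)^(-1) y. Explicitly, by the Sherman–Morrison formula, (I - u v^T)^(-1) = I + u v^T/(1 - v·u), i.e. (I - K)^(-1) = I + K/(5).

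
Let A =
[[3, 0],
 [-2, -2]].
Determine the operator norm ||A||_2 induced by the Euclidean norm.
||A||_2 = sqrt((17 + sqrt(145))/2) ≈ 3.8106 (= sqrt(largest eigenvalue of A^T A))

||A||_2 = sigma_max(A) = sqrt(lambda_max(A^T A)). Form the symmetric matrix M = A^T A =
[[13, 4],
 [4, 4]].
Its characteristic polynomial (trace, determinant of M give the coefficients) is
  p(λ) = det(λ I - M) = λ^2 - 17λ + 36.
For λ^2 - 17λ + 36 the discriminant is 145. It is nonnegative but not a perfect square, so the roots are real and irrational: λ = (17 ± sqrt(145))/2 ≈ 14.5208, 2.4792.
So the eigenvalues of A^T A are ≈ 2.4792, 14.5208 (all ≥ 0, as they must be for A^T A). The largest is λ_max = (17 + sqrt(145))/2 ≈ 14.5208, hence ||A||_2 = sqrt(λ_max) = sqrt((17 + sqrt(145))/2) ≈ 3.8106.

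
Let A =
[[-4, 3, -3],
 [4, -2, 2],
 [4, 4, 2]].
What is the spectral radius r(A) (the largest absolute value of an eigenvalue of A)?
r(A) ≈ 6.4414

The eigenvalues of A are the roots of its characteristic polynomial. With M = A (coefficients from the trace, the sum of principal 2x2 minors, and det A):
  p(λ) = det(λ I - M) = λ^3 + 4λ^2 - 12λ + 24.
No integer candidate from the rational root theorem (±divisors of 24) is a root, so the roots are irrational. The cubic discriminant is Δ = -33216 < 0, so there is one real root and a complex-conjugate pair. p(-7) = -39 and p(-6) = 24 have opposite signs, so a root lies in (-7, -6); Newton's method refines it to λ ≈ -6.4414. Dividing out (λ - (-6.4414)) leaves approximately λ^2 - 2.4414λ + 3.7259. For λ^2 - 2.4414λ + 3.7259 the discriminant is -8.9433. It is negative, so the remaining roots are the complex-conjugate pair λ ≈ 1.2207 ± 1.4953i. Their product equals the constant term, so |λ|^2 ≈ 3.7259 and |λ| ≈ 1.9303.
Thus the eigenvalues (to 4 decimals) are -6.4414 (modulus 6.4414); 1.2207 ± 1.4953i (modulus 1.9303). The spectral radius is the largest modulus: r(A) ≈ 6.4414. (Cross-check: r(A) ≤ ||A||_2 ≈ 8.0924; equality holds whenever A is normal, though it can also hold for some non-normal A.)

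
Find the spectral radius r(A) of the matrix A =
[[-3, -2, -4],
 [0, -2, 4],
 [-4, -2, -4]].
r(A) ≈ 4.9342

The eigenvalues of A are the roots of its characteristic polynomial. With M = A (coefficients from the trace, the sum of principal 2x2 minors, and det A):
  p(λ) = det(λ I - M) = λ^3 + 9λ^2 + 18λ - 16.
No integer candidate from the rational root theorem (±divisors of 16) is a root, so the roots are irrational. The cubic discriminant is Δ = -3996 < 0, so there is one real root and a complex-conjugate pair. p(0) = -16 and p(1) = 12 have opposite signs, so a root lies in (0, 1); Newton's method refines it to λ ≈ 0.6572. Dividing out (λ - (0.6572)) leaves approximately λ^2 + 9.6572λ + 24.3465. For λ^2 + 9.6572λ + 24.3465 the discriminant is -4.1249. It is negative, so the remaining roots are the complex-conjugate pair λ ≈ -4.8286 ± 1.0155i. Their product equals the constant term, so |λ|^2 ≈ 24.3465 and |λ| ≈ 4.9342.
Thus the eigenvalues (to 4 decimals) are 0.6572 (modulus 0.6572); -4.8286 ± 1.0155i (modulus 4.9342). The spectral radius is the largest modulus: r(A) ≈ 4.9342. (Cross-check: r(A) ≤ ||A||_2 ≈ 8.3899; equality holds whenever A is normal, though it can also hold for some non-normal A.)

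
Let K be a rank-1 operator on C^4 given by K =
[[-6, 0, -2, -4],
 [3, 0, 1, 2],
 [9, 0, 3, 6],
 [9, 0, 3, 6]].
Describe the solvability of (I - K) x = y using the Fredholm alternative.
(I - K) is invertible (det(I - K) = -2 ≠ 0), so for every y in C^4 the equation (I - K) x = y has a unique solution.

K has rank 1, so it is an outer product K = u v^T: every row of K is a multiple of one row vector. Reading off the entries, u = (2, -1, -3, -3) and v = (-3, 0, -1, -2) (row i of K equals u_i·v^T). A rank-one matrix u v^T satisfies K u = u (v·u) and kills the (3)-dimensional subspace v^⊥, so its characteristic polynomial is lambda^3 (lambda - v·u) with v·u = tr K = 3. Hence the eigenvalues of I - K are 1 (multiplicity 3) and 1 - (3) = -2, so det(I - K) = -2. (Direct check: I - K =
[[7, 0, 2, 4],
 [-3, 1, -1, -2],
 [-9, 0, -2, -6],
 [-9, 0, -3, -5]]
has determinant -2.) The finite-dimensional Fredholm alternative says: either (I - K) is invertible, or ker(I - K) ≠ {0} and then range(I - K) = ker((I - K)^*)^⊥, with dim ker(I - K) = dim ker((I - K)^*). Since det(I - K) ≠ 0, 1 is not an eigenvalue of K and ker(I - K) = {0}, so we are in the first case: for every y there is a unique x = (I - K)^(-1) y. Explicitly, by the Sherman–Morrison formula, (I - u v^T)^(-1) = I + u v^T/(1 - v·u), i.e. (I - K)^(-1) = I + K/(-2).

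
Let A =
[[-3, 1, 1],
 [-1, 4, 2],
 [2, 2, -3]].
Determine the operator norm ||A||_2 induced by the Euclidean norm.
||A||_2 = sqrt((46 + sqrt(88))/2) ≈ 5.2622 (= sqrt(largest eigenvalue of A^T A))

||A||_2 = sigma_max(A) = sqrt(lambda_max(A^T A)). Form the symmetric matrix M = A^T A =
[[14, -3, -11],
 [-3, 21, 3],
 [-11, 3, 14]].
Its characteristic polynomial (trace, sum of principal 2x2 minors, determinant of M give the coefficients) is
  p(λ) = det(λ I - M) = λ^3 - 49λ^2 + 645λ - 1521.
By the rational root theorem any rational root is an integer divisor of 1521. Testing λ = 3: p(3) = 27 - 441 + 1935 - 1521 = 0, so λ = 3 is a root. Dividing out (λ - 3) leaves p(λ) = (λ - 3)(λ^2 - 46λ + 507). For λ^2 - 46λ + 507 the discriminant is 88. It is nonnegative but not a perfect square, so the roots are real and irrational: λ = (46 ± sqrt(88))/2 ≈ 27.6904, 18.3096.
So the eigenvalues of A^T A are ≈ 3, 18.3096, 27.6904 (all ≥ 0, as they must be for A^T A). The largest is λ_max = (46 + sqrt(88))/2 ≈ 27.6904, hence ||A||_2 = sqrt(λ_max) = sqrt((46 + sqrt(88))/2) ≈ 5.2622.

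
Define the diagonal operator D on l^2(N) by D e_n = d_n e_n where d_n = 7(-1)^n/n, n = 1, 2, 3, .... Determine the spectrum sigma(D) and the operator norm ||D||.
sigma(D) = {7(-1)^n/n : n ≥ 1} ∪ {0}; ||D|| = 7

A bounded diagonal operator on l^2 with diagonal entries d_n has spectrum equal to the closure of {d_n : n ≥ 1}: every d_n is an eigenvalue (with eigenvector e_n), so {d_n} ⊂ sigma(D); the spectrum is closed, so its closure is too; and for lambda not in the closure, (D - lambda I) has bounded inverse (the diagonal entries 1/(d_n - lambda) are bounded). For our sequence d_n = 7(-1)^n/n, n = 1, 2, 3, ...:
  - {d_n} = {7(-1)^n/n : n ≥ 1}; the only limit point is 0
  - closure = {7(-1)^n/n : n ≥ 1} ∪ {0}
For the norm: a diagonal operator has ||D|| = sup_n |d_n|. Here |d_n| = 7/n is decreasing, so sup_n |d_n| = |d_1| = 7. So ||D|| = 7.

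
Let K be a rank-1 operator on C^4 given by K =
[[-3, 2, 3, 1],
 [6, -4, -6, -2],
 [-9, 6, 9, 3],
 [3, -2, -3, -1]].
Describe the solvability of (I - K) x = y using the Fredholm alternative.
(I - K) is singular (det(I - K) = 0, i.e. 1 ∈ sigma(K)). (I - K) x = y is solvable iff y ⊥ ker((I - K)^*) = span{(-3, 2, 3, 1)}, i.e. iff -3y_1 + 2y_2 + 3y_3 + y_4 = 0. When solvable, the solutions are x = y + c·(1, -2, 3, -1), c arbitrary (ker(I - K) = span{(1, -2, 3, -1)}, dimension 1).

K has rank 1, so it is an outer product K = u v^T: every row of K is a multiple of one row vector. Reading off the entries, u = (1, -2, 3, -1) and v = (-3, 2, 3, 1) (row i of K equals u_i·v^T). A rank-one matrix u v^T satisfies K u = u (v·u) and kills the (3)-dimensional subspace v^⊥, so its characteristic polynomial is lambda^3 (lambda - v·u) with v·u = tr K = 1. Hence the eigenvalues of I - K are 1 (multiplicity 3) and 1 - (1) = 0, so det(I - K) = 0. (Direct check: I - K =
[[4, -2, -3, -1],
 [-6, 5, 6, 2],
 [9, -6, -8, -3],
 [-3, 2, 3, 2]]
has determinant 0.) So 1 is an eigenvalue of K and (I - K) is not invertible. The finite-dimensional Fredholm alternative says: either (I - K) is invertible, or ker(I - K) ≠ {0} and then range(I - K) = ker((I - K)^*)^⊥, with dim ker(I - K) = dim ker((I - K)^*). We are in the second case, so we need both kernels. Kernel of I - K: (I - K) u = u - u (v·u) = u - u = 0, so ker(I - K) = span{u} = span{(1, -2, 3, -1)} (it is exactly 1-dimensional because rank(I - K) = 3). Kernel of the adjoint: K is real, so (I - K)^* = I - K^T = I - v u^T, and (I - v u^T) v = v - v (u·v) = 0; hence ker((I - K)^*) = span{v} = span{(-3, 2, 3, 1)}. Therefore (I - K) x = y is solvable iff <y, v> = 0, i.e. iff -3y_1 + 2y_2 + 3y_3 + y_4 = 0. When this holds, K y = u (v·y) = 0, so (I - K) y = y and x = y is a particular solution; the full solution set is the line x = y + c·u = y + c·(1, -2, 3, -1), c ∈ C.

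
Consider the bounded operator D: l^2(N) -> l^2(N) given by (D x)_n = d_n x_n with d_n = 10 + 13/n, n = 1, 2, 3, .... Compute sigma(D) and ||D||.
sigma(D) = {10 + 13/n : n ≥ 1} ∪ {10}; ||D|| = 23

A bounded diagonal operator on l^2 with diagonal entries d_n has spectrum equal to the closure of {d_n : n ≥ 1}: every d_n is an eigenvalue (with eigenvector e_n), so {d_n} ⊂ sigma(D); the spectrum is closed, so its closure is too; and for lambda not in the closure, (D - lambda I) has bounded inverse (the diagonal entries 1/(d_n - lambda) are bounded). For our sequence d_n = 10 + 13/n, n = 1, 2, 3, ...:
  - {d_n} = {10 + 13/n : n ≥ 1}; the only limit point is 10
  - closure = {10 + 13/n : n ≥ 1} ∪ {10}
For the norm: a diagonal operator has ||D|| = sup_n |d_n|. Here d_n = 10 + 13/n is positive and decreasing, so sup_n |d_n| = d_1 = 10 + 13 = 23. So ||D|| = 23.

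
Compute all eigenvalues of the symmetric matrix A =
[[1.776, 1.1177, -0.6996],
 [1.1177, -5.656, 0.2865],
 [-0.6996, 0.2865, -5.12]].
sigma(A) ≈ {-6, -5, 2}

A is real symmetric, so its spectrum consists of real eigenvalues. Expanding the characteristic polynomial of the displayed matrix gives
  det(λ I - A) = p(λ) = λ^3 + (9)λ^2 + (8)λ + (-60.0013).
Solving p(λ) = 0 yields eigenvalues ≈ -6, -5, 2. (A is shown rounded to 4 decimals, so these recover the underlying integer eigenvalues to within that precision.)
Verification: the trace of A = -9 equals the sum of eigenvalues -9, and det(A) ≈ 60.0013 matches the eigenvalue product 60.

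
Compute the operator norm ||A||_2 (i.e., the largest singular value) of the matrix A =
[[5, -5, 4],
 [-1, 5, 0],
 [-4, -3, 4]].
||A||_2 ≈ 9.3226 (= sqrt(largest eigenvalue of A^T A))

||A||_2 = sigma_max(A) = sqrt(lambda_max(A^T A)). Form the symmetric matrix M = A^T A =
[[42, -18, 4],
 [-18, 59, -32],
 [4, -32, 32]].
Its characteristic polynomial (trace, sum of principal 2x2 minors, determinant of M give the coefficients) is
  p(λ) = det(λ I - M) = λ^3 - 133λ^2 + 4346λ - 29584.
No integer candidate from the rational root theorem (±divisors of 29584) is a root, so the roots are irrational. The cubic discriminant is Δ = 11529870052 > 0, so there are three distinct real roots. p(9) = -514 and p(10) = 1576 have opposite signs, so a root lies in (9, 10); Newton's method refines it to λ ≈ 9.2369. p(36) = 1160 and p(37) = -206 have opposite signs, so a root lies in (36, 37); Newton's method refines it to λ ≈ 36.8513. p(86) = -3440 and p(87) = 344 have opposite signs, so a root lies in (86, 87); Newton's method refines it to λ ≈ 86.9118. Check (Vieta): the three roots sum to 133, matching tr M = 133.
So the eigenvalues of A^T A are ≈ 9.2369, 36.8513, 86.9118 (all ≥ 0, as they must be for A^T A). The largest is λ_max ≈ 86.9118, hence ||A||_2 = sqrt(λ_max) ≈ 9.3226.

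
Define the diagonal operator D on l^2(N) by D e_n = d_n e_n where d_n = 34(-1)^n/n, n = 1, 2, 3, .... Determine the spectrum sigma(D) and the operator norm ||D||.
sigma(D) = {34(-1)^n/n : n ≥ 1} ∪ {0}; ||D|| = 34

A bounded diagonal operator on l^2 with diagonal entries d_n has spectrum equal to the closure of {d_n : n ≥ 1}: every d_n is an eigenvalue (with eigenvector e_n), so {d_n} ⊂ sigma(D); the spectrum is closed, so its closure is too; and for lambda not in the closure, (D - lambda I) has bounded inverse (the diagonal entries 1/(d_n - lambda) are bounded). For our sequence d_n = 34(-1)^n/n, n = 1, 2, 3, ...:
  - {d_n} = {34(-1)^n/n : n ≥ 1}; the only limit point is 0
  - closure = {34(-1)^n/n : n ≥ 1} ∪ {0}
For the norm: a diagonal operator has ||D|| = sup_n |d_n|. Here |d_n| = 34/n is decreasing, so sup_n |d_n| = |d_1| = 34. So ||D|| = 34.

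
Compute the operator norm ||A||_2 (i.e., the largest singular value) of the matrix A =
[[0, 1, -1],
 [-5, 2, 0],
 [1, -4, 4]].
||A||_2 ≈ 6.7394 (= sqrt(largest eigenvalue of A^T A))

||A||_2 = sigma_max(A) = sqrt(lambda_max(A^T A)). Form the symmetric matrix M = A^T A =
[[26, -14, 4],
 [-14, 21, -17],
 [4, -17, 17]].
Its characteristic polynomial (trace, sum of principal 2x2 minors, determinant of M give the coefficients) is
  p(λ) = det(λ I - M) = λ^3 - 64λ^2 + 844λ - 4.
No integer candidate from the rational root theorem (±divisors of 4) is a root, so the roots are irrational. The cubic discriminant is Δ = 512576336 > 0, so there are three distinct real roots. p(0) = -4 and p(1) = 777 have opposite signs, so a root lies in (0, 1); Newton's method refines it to λ ≈ 0.0047. p(18) = 284 and p(19) = -213 have opposite signs, so a root lies in (18, 19); Newton's method refines it to λ ≈ 18.5756. p(45) = -499 and p(46) = 732 have opposite signs, so a root lies in (45, 46); Newton's method refines it to λ ≈ 45.4197. Check (Vieta): the three roots sum to 64, matching tr M = 64.
So the eigenvalues of A^T A are ≈ 0.0047, 18.5756, 45.4197 (all ≥ 0, as they must be for A^T A). The largest is λ_max ≈ 45.4197, hence ||A||_2 = sqrt(λ_max) ≈ 6.7394.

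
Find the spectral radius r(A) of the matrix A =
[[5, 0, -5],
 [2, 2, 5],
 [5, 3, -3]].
r(A) ≈ 4.9662

The eigenvalues of A are the roots of its characteristic polynomial. With M = A (coefficients from the trace, the sum of principal 2x2 minors, and det A):
  p(λ) = det(λ I - M) = λ^3 - 4λ^2 - λ + 85.
No integer candidate from the rational root theorem (±divisors of 85) is a root, so the roots are irrational. The cubic discriminant is Δ = -167175 < 0, so there is one real root and a complex-conjugate pair. p(-4) = -39 and p(-3) = 25 have opposite signs, so a root lies in (-4, -3); Newton's method refines it to λ ≈ -3.4464. Dividing out (λ - (-3.4464)) leaves approximately λ^2 - 7.4464λ + 24.6634. For λ^2 - 7.4464λ + 24.6634 the discriminant is -43.2044. It is negative, so the remaining roots are the complex-conjugate pair λ ≈ 3.7232 ± 3.2865i. Their product equals the constant term, so |λ|^2 ≈ 24.6634 and |λ| ≈ 4.9662.
Thus the eigenvalues (to 4 decimals) are -3.4464 (modulus 3.4464); 3.7232 ± 3.2865i (modulus 4.9662). The spectral radius is the largest modulus: r(A) ≈ 4.9662. (Cross-check: r(A) ≤ ||A||_2 ≈ 9.415; equality holds whenever A is normal, though it can also hold for some non-normal A.)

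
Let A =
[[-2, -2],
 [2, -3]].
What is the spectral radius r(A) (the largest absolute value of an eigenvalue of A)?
r(A) = sqrt(10) ≈ 3.1623

The eigenvalues of A are the roots of its characteristic polynomial. With M = A (coefficients from the trace and determinant):
  p(λ) = det(λ I - M) = λ^2 + 5λ + 10.
For λ^2 + 5λ + 10 the discriminant is -15. It is negative, so the roots are the complex-conjugate pair λ = -5/2 ± (sqrt(15)/2) i ≈ -2.5 ± 1.9365i. For a conjugate pair the product of the roots equals the constant term, so |λ|^2 = 10 and |λ| = sqrt(10) ≈ 3.1623.
Thus the eigenvalues (to 4 decimals) are -2.5 ± 1.9365i (modulus 3.1623). The spectral radius is the largest modulus: r(A) = sqrt(10) ≈ 3.1623. (Cross-check: r(A) ≤ ||A||_2 ≈ 3.7016; equality holds whenever A is normal, though it can also hold for some non-normal A.)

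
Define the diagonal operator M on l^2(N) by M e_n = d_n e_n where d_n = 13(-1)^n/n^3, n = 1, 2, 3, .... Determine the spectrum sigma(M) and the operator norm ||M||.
sigma(M) = {13(-1)^n/n^3 : n ≥ 1} ∪ {0}; ||M|| = 13

A bounded diagonal operator on l^2 with diagonal entries d_n has spectrum equal to the closure of {d_n : n ≥ 1}: every d_n is an eigenvalue (with eigenvector e_n), so {d_n} ⊂ sigma(M); the spectrum is closed, so its closure is too; and for lambda not in the closure, (M - lambda I) has bounded inverse (the diagonal entries 1/(d_n - lambda) are bounded). For our sequence d_n = 13(-1)^n/n^3, n = 1, 2, 3, ...:
  - {d_n} = {13(-1)^n/n^3 : n ≥ 1}; the only limit point is 0
  - closure = {13(-1)^n/n^3 : n ≥ 1} ∪ {0}
For the norm: a diagonal operator has ||M|| = sup_n |d_n|. Here |d_n| = 13/n^3 is decreasing, so sup_n |d_n| = |d_1| = 13. So ||M|| = 13.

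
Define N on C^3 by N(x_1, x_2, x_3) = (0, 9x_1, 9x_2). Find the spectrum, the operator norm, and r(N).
sigma(N) = {0}; ||N|| = 9; r(N) = 0. (N is nilpotent with N^3 = 0.)

On C^3, N is a strictly lower-triangular matrix with 9 on the subdiagonal and zeros elsewhere, so its characteristic polynomial is lambda^3 and every eigenvalue is 0: sigma(N) = {0}. For the operator norm, N e_i = 9e_{i+1} for i = 1, ..., 2 and N e_3 = 0, so the singular values of N are 9 (with multiplicity 2) and 0; hence ||N|| = 9. The spectral radius r(N) = max|lambda| = 0. Note ||N|| > r(N) — characteristic of non-normal nilpotent operators. Indeed N^3 = 0.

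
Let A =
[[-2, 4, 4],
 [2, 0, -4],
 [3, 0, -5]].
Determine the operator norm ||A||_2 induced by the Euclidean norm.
||A||_2 ≈ 8.8864 (= sqrt(largest eigenvalue of A^T A))

||A||_2 = sigma_max(A) = sqrt(lambda_max(A^T A)). Form the symmetric matrix M = A^T A =
[[17, -8, -31],
 [-8, 16, 16],
 [-31, 16, 57]].
Its characteristic polynomial (trace, sum of principal 2x2 minors, determinant of M give the coefficients) is
  p(λ) = det(λ I - M) = λ^3 - 90λ^2 + 872λ - 64.
No integer candidate from the rational root theorem (±divisors of 64) is a root, so the roots are irrational. The cubic discriminant is Δ = 3410565376 > 0, so there are three distinct real roots. p(0) = -64 and p(1) = 719 have opposite signs, so a root lies in (0, 1); Newton's method refines it to λ ≈ 0.074. p(10) = 656 and p(11) = -31 have opposite signs, so a root lies in (10, 11); Newton's method refines it to λ ≈ 10.9583. p(78) = -5056 and p(79) = 173 have opposite signs, so a root lies in (78, 79); Newton's method refines it to λ ≈ 78.9678. Check (Vieta): the three roots sum to 90, matching tr M = 90.
So the eigenvalues of A^T A are ≈ 0.074, 10.9583, 78.9678 (all ≥ 0, as they must be for A^T A). The largest is λ_max ≈ 78.9678, hence ||A||_2 = sqrt(λ_max) ≈ 8.8864.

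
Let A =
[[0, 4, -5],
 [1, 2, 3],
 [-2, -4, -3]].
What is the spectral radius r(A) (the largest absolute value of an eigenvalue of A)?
r(A) ≈ 3.8692

The eigenvalues of A are the roots of its characteristic polynomial. With M = A (coefficients from the trace, the sum of principal 2x2 minors, and det A):
  p(λ) = det(λ I - M) = λ^3 + λ^2 - 8λ + 12.
No integer candidate from the rational root theorem (±divisors of 12) is a root, so the roots are irrational. The cubic discriminant is Δ = -3552 < 0, so there is one real root and a complex-conjugate pair. p(-4) = -4 and p(-3) = 18 have opposite signs, so a root lies in (-4, -3); Newton's method refines it to λ ≈ -3.8692. Dividing out (λ - (-3.8692)) leaves approximately λ^2 - 2.8692λ + 3.1014. For λ^2 - 2.8692λ + 3.1014 the discriminant is -4.1735. It is negative, so the remaining roots are the complex-conjugate pair λ ≈ 1.4346 ± 1.0215i. Their product equals the constant term, so |λ|^2 ≈ 3.1014 and |λ| ≈ 1.7611.
Thus the eigenvalues (to 4 decimals) are -3.8692 (modulus 3.8692); 1.4346 ± 1.0215i (modulus 1.7611). The spectral radius is the largest modulus: r(A) ≈ 3.8692. (Cross-check: r(A) ≤ ||A||_2 ≈ 6.7106; equality holds whenever A is normal, though it can also hold for some non-normal A.)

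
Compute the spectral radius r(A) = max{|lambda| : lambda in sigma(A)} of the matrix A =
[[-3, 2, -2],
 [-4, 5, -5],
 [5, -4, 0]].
r(A) ≈ 5.7796

The eigenvalues of A are the roots of its characteristic polynomial. With M = A (coefficients from the trace, the sum of principal 2x2 minors, and det A):
  p(λ) = det(λ I - M) = λ^3 - 2λ^2 - 17λ - 28.
No integer candidate from the rational root theorem (±divisors of 28) is a root, so the roots are irrational. The cubic discriminant is Δ = -18392 < 0, so there is one real root and a complex-conjugate pair. p(5) = -38 and p(6) = 14 have opposite signs, so a root lies in (5, 6); Newton's method refines it to λ ≈ 5.7796. Dividing out (λ - (5.7796)) leaves approximately λ^2 + 3.7796λ + 4.8446. For λ^2 + 3.7796λ + 4.8446 the discriminant is -5.0931. It is negative, so the remaining roots are the complex-conjugate pair λ ≈ -1.8898 ± 1.1284i. Their product equals the constant term, so |λ|^2 ≈ 4.8446 and |λ| ≈ 2.2011.
Thus the eigenvalues (to 4 decimals) are 5.7796 (modulus 5.7796); -1.8898 ± 1.1284i (modulus 2.2011). The spectral radius is the largest modulus: r(A) ≈ 5.7796. (Cross-check: r(A) ≤ ||A||_2 ≈ 10.5731; equality holds whenever A is normal, though it can also hold for some non-normal A.)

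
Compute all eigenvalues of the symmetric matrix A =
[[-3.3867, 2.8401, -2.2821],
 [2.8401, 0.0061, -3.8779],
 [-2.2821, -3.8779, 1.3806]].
sigma(A) ≈ {-5, -3, 6}

A is real symmetric, so its spectrum consists of real eigenvalues. Expanding the characteristic polynomial of the displayed matrix gives
  det(λ I - A) = p(λ) = λ^3 + (2)λ^2 + (-33)λ + (-90.0015).
Solving p(λ) = 0 yields eigenvalues ≈ -5, -3, 6. (A is shown rounded to 4 decimals, so these recover the underlying integer eigenvalues to within that precision.)
Verification: the trace of A = -2 equals the sum of eigenvalues -2, and det(A) ≈ 90.0015 matches the eigenvalue product 90.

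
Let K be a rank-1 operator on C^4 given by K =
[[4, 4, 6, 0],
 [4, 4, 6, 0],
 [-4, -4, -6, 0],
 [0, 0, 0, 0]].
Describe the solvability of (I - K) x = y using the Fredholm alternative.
(I - K) is invertible (det(I - K) = -1 ≠ 0), so for every y in C^4 the equation (I - K) x = y has a unique solution.

K has rank 1, so it is an outer product K = u v^T: every row of K is a multiple of one row vector. Reading off the entries, u = (-2, -2, 2, 0) and v = (-2, -2, -3, 0) (row i of K equals u_i·v^T). A rank-one matrix u v^T satisfies K u = u (v·u) and kills the (3)-dimensional subspace v^⊥, so its characteristic polynomial is lambda^3 (lambda - v·u) with v·u = tr K = 2. Hence the eigenvalues of I - K are 1 (multiplicity 3) and 1 - (2) = -1, so det(I - K) = -1. (Direct check: I - K =
[[-3, -4, -6, 0],
 [-4, -3, -6, 0],
 [4, 4, 7, 0],
 [0, 0, 0, 1]]
has determinant -1.) The finite-dimensional Fredholm alternative says: either (I - K) is invertible, or ker(I - K) ≠ {0} and then range(I - K) = ker((I - K)^*)^⊥, with dim ker(I - K) = dim ker((I - K)^*). Since det(I - K) ≠ 0, 1 is not an eigenvalue of K and ker(I - K) = {0}, so we are in the first case: for every y there is a unique x = (I - K)^(-1) y. Explicitly, by the Sherman–Morrison formula, (I - u v^T)^(-1) = I + u v^T/(1 - v·u), i.e. (I - K)^(-1) = I - K.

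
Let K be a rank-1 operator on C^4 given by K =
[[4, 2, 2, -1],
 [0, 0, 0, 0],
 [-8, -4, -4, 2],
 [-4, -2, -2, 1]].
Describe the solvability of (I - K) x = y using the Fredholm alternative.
(I - K) is singular (det(I - K) = 0, i.e. 1 ∈ sigma(K)). (I - K) x = y is solvable iff y ⊥ ker((I - K)^*) = span{(4, 2, 2, -1)}, i.e. iff 4y_1 + 2y_2 + 2y_3 - y_4 = 0. When solvable, the solutions are x = y + c·(1, 0, -2, -1), c arbitrary (ker(I - K) = span{(1, 0, -2, -1)}, dimension 1).

K has rank 1, so it is an outer product K = u v^T: every row of K is a multiple of one row vector. Reading off the entries, u = (1, 0, -2, -1) and v = (4, 2, 2, -1) (row i of K equals u_i·v^T). A rank-one matrix u v^T satisfies K u = u (v·u) and kills the (3)-dimensional subspace v^⊥, so its characteristic polynomial is lambda^3 (lambda - v·u) with v·u = tr K = 1. Hence the eigenvalues of I - K are 1 (multiplicity 3) and 1 - (1) = 0, so det(I - K) = 0. (Direct check: I - K =
[[-3, -2, -2, 1],
 [0, 1, 0, 0],
 [8, 4, 5, -2],
 [4, 2, 2, 0]]
has determinant 0.) So 1 is an eigenvalue of K and (I - K) is not invertible. The finite-dimensional Fredholm alternative says: either (I - K) is invertible, or ker(I - K) ≠ {0} and then range(I - K) = ker((I - K)^*)^⊥, with dim ker(I - K) = dim ker((I - K)^*). We are in the second case, so we need both kernels. Kernel of I - K: (I - K) u = u - u (v·u) = u - u = 0, so ker(I - K) = span{u} = span{(1, 0, -2, -1)} (it is exactly 1-dimensional because rank(I - K) = 3). Kernel of the adjoint: K is real, so (I - K)^* = I - K^T = I - v u^T, and (I - v u^T) v = v - v (u·v) = 0; hence ker((I - K)^*) = span{v} = span{(4, 2, 2, -1)}. Therefore (I - K) x = y is solvable iff <y, v> = 0, i.e. iff 4y_1 + 2y_2 + 2y_3 - y_4 = 0. When this holds, K y = u (v·y) = 0, so (I - K) y = y and x = y is a particular solution; the full solution set is the line x = y + c·u = y + c·(1, 0, -2, -1), c ∈ C.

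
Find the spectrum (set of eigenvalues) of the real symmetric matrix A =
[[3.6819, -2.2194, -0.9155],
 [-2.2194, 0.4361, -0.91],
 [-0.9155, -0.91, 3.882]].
sigma(A) ≈ {-1, 4, 5}

A is real symmetric, so its spectrum consists of real eigenvalues. Expanding the characteristic polynomial of the displayed matrix gives
  det(λ I - A) = p(λ) = λ^3 + (-8)λ^2 + (11)λ + (20).
Solving p(λ) = 0 yields eigenvalues ≈ -1, 4, 5. (A is shown rounded to 4 decimals, so these recover the underlying integer eigenvalues to within that precision.)
Verification: the trace of A = 8 equals the sum of eigenvalues 8, and det(A) ≈ -20.0010 matches the eigenvalue product -20.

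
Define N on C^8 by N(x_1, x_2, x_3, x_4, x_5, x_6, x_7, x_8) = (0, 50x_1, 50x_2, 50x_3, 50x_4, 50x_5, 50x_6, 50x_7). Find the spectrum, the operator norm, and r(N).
sigma(N) = {0}; ||N|| = 50; r(N) = 0. (N is nilpotent with N^8 = 0.)

On C^8, N is a strictly lower-triangular matrix with 50 on the subdiagonal and zeros elsewhere, so its characteristic polynomial is lambda^8 and every eigenvalue is 0: sigma(N) = {0}. For the operator norm, N e_i = 50e_{i+1} for i = 1, ..., 7 and N e_8 = 0, so the singular values of N are 50 (with multiplicity 7) and 0; hence ||N|| = 50. The spectral radius r(N) = max|lambda| = 0. Note ||N|| > r(N) — characteristic of non-normal nilpotent operators. Indeed N^8 = 0.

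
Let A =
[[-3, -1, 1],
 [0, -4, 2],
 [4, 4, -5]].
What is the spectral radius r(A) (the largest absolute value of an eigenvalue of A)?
r(A) ≈ 8.1101

The eigenvalues of A are the roots of its characteristic polynomial. With M = A (coefficients from the trace, the sum of principal 2x2 minors, and det A):
  p(λ) = det(λ I - M) = λ^3 + 12λ^2 + 35λ + 28.
No integer candidate from the rational root theorem (±divisors of 28) is a root, so the roots are irrational. The cubic discriminant is Δ = 1876 > 0, so there are three distinct real roots. p(-9) = -44 and p(-8) = 4 have opposite signs, so a root lies in (-9, -8); Newton's method refines it to λ ≈ -8.1101. p(-3) = 4 and p(-2) = -2 have opposite signs, so a root lies in (-3, -2); Newton's method refines it to λ ≈ -2.5197. p(-2) = -2 and p(-1) = 4 have opposite signs, so a root lies in (-2, -1); Newton's method refines it to λ ≈ -1.3702. Check (Vieta): the three roots sum to -12, matching tr M = -12.
Thus the eigenvalues (to 4 decimals) are -8.1101 (modulus 8.1101); -2.5197 (modulus 2.5197); -1.3702 (modulus 1.3702). The spectral radius is the largest modulus: r(A) ≈ 8.1101. (Cross-check: r(A) ≤ ||A||_2 ≈ 8.7948; equality holds whenever A is normal, though it can also hold for some non-normal A.)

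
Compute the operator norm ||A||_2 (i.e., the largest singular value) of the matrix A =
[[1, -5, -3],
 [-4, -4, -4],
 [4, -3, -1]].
||A||_2 ≈ 8.6329 (= sqrt(largest eigenvalue of A^T A))

||A||_2 = sigma_max(A) = sqrt(lambda_max(A^T A)). Form the symmetric matrix M = A^T A =
[[33, -1, 9],
 [-1, 50, 34],
 [9, 34, 26]].
Its characteristic polynomial (trace, sum of principal 2x2 minors, determinant of M give the coefficients) is
  p(λ) = det(λ I - M) = λ^3 - 109λ^2 + 2570λ - 64.
No integer candidate from the rational root theorem (±divisors of 64) is a root, so the roots are irrational. The cubic discriminant is Δ = 10565516644 > 0, so there are three distinct real roots. p(0) = -64 and p(1) = 2398 have opposite signs, so a root lies in (0, 1); Newton's method refines it to λ ≈ 0.0249. p(34) = 616 and p(35) = -764 have opposite signs, so a root lies in (34, 35); Newton's method refines it to λ ≈ 34.4474. p(74) = -1544 and p(75) = 1436 have opposite signs, so a root lies in (74, 75); Newton's method refines it to λ ≈ 74.5277. Check (Vieta): the three roots sum to 109, matching tr M = 109.
So the eigenvalues of A^T A are ≈ 0.0249, 34.4474, 74.5277 (all ≥ 0, as they must be for A^T A). The largest is λ_max ≈ 74.5277, hence ||A||_2 = sqrt(λ_max) ≈ 8.6329.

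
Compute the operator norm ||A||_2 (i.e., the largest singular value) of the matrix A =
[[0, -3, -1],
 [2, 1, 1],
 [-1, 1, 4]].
||A||_2 ≈ 4.8272 (= sqrt(largest eigenvalue of A^T A))

||A||_2 = sigma_max(A) = sqrt(lambda_max(A^T A)). Form the symmetric matrix M = A^T A =
[[5, 1, -2],
 [1, 11, 8],
 [-2, 8, 18]].
Its characteristic polynomial (trace, sum of principal 2x2 minors, determinant of M give the coefficients) is
  p(λ) = det(λ I - M) = λ^3 - 34λ^2 + 274λ - 576.
No integer candidate from the rational root theorem (±divisors of 576) is a root, so the roots are irrational. The cubic discriminant is Δ = 1578480 > 0, so there are three distinct real roots. p(3) = -33 and p(4) = 40 have opposite signs, so a root lies in (3, 4); Newton's method refines it to λ ≈ 3.3761. p(7) = 19 and p(8) = -48 have opposite signs, so a root lies in (7, 8); Newton's method refines it to λ ≈ 7.3216. p(23) = -93 and p(24) = 240 have opposite signs, so a root lies in (23, 24); Newton's method refines it to λ ≈ 23.3023. Check (Vieta): the three roots sum to 34, matching tr M = 34.
So the eigenvalues of A^T A are ≈ 3.3761, 7.3216, 23.3023 (all ≥ 0, as they must be for A^T A). The largest is λ_max ≈ 23.3023, hence ||A||_2 = sqrt(λ_max) ≈ 4.8272.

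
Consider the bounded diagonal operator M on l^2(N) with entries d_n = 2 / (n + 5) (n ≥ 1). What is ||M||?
||M|| = 1/3 (attained at n = 1)

For M diagonal, ||M|| = sup_n |d_n| = sup_n 2/(n + 5). This is positive and strictly decreasing in n, so the supremum is attained at n = 1: d_1 = 2/(1 + 5) = 1/3. Hence ||M|| = 1/3.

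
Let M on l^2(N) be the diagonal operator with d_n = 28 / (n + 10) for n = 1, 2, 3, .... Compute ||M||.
||M|| = 28/11 (attained at n = 1)

For M diagonal, ||M|| = sup_n |d_n| = sup_n 28/(n + 10). This is positive and strictly decreasing in n, so the supremum is attained at n = 1: d_1 = 28/(1 + 10) = 28/11. Hence ||M|| = 28/11.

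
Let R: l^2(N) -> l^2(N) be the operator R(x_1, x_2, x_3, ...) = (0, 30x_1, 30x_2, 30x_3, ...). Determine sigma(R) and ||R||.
sigma(R) = closed disk {z in C : |z| ≤ 30}; ||R|| = 30

Note R = 30·U where U is the unit right shift (U x)_k = x_{k-1} (with x_0 := 0); so ||R|| = 30||U|| and sigma(R) = 30·sigma(U). ||R x||^2 = sum_{k≥1} |30x_k|^2 = 900||x||^2, so ||R|| = 30 and sigma(R) ⊂ {|z| ≤ 30}. For any |lambda| < 30, the equation (R - lambda I) x = 0 forces x_1 = 0, then 30x_k = lambda x_{k+1} ⇒ x = 0, so R has no eigenvalues. But (R - lambda I) is not surjective for |lambda| < 30: solving (R - lambda I) x = e_1 would require x_n proportional to (lambda/30)^(-n), which is not in l^2. So every |lambda| < 30 lies in the residual spectrum. The boundary |lambda| = 30 is in the approximate point spectrum (the spectrum is closed). Hence sigma(R) is the closed disk of radius 30.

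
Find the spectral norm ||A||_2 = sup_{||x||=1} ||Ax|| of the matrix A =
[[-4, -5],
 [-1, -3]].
||A||_2 = sqrt((51 + sqrt(2405))/2) ≈ 7.0725 (= sqrt(largest eigenvalue of A^T A))

||A||_2 = sigma_max(A) = sqrt(lambda_max(A^T A)). Form the symmetric matrix M = A^T A =
[[17, 23],
 [23, 34]].
Its characteristic polynomial (trace, determinant of M give the coefficients) is
  p(λ) = det(λ I - M) = λ^2 - 51λ + 49.
For λ^2 - 51λ + 49 the discriminant is 2405. It is nonnegative but not a perfect square, so the roots are real and irrational: λ = (51 ± sqrt(2405))/2 ≈ 50.0204, 0.9796.
So the eigenvalues of A^T A are ≈ 0.9796, 50.0204 (all ≥ 0, as they must be for A^T A). The largest is λ_max = (51 + sqrt(2405))/2 ≈ 50.0204, hence ||A||_2 = sqrt(λ_max) = sqrt((51 + sqrt(2405))/2) ≈ 7.0725.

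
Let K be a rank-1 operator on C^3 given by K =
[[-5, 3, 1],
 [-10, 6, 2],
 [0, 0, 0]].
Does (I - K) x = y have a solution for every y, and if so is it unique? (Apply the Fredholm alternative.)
(I - K) is singular (det(I - K) = 0, i.e. 1 ∈ sigma(K)). (I - K) x = y is solvable iff y ⊥ ker((I - K)^*) = span{(-5, 3, 1)}, i.e. iff -5y_1 + 3y_2 + y_3 = 0. When solvable, the solutions are x = y + c·(1, 2, 0), c arbitrary (ker(I - K) = span{(1, 2, 0)}, dimension 1).

K has rank 1, so it is an outer product K = u v^T: every row of K is a multiple of one row vector. Reading off the entries, u = (1, 2, 0) and v = (-5, 3, 1) (row i of K equals u_i·v^T). A rank-one matrix u v^T satisfies K u = u (v·u) and kills the (2)-dimensional subspace v^⊥, so its characteristic polynomial is lambda^2 (lambda - v·u) with v·u = tr K = 1. Hence the eigenvalues of I - K are 1 (multiplicity 2) and 1 - (1) = 0, so det(I - K) = 0. (Direct check: I - K =
[[6, -3, -1],
 [10, -5, -2],
 [0, 0, 1]]
has determinant 0.) So 1 is an eigenvalue of K and (I - K) is not invertible. The finite-dimensional Fredholm alternative says: either (I - K) is invertible, or ker(I - K) ≠ {0} and then range(I - K) = ker((I - K)^*)^⊥, with dim ker(I - K) = dim ker((I - K)^*). We are in the second case, so we need both kernels. Kernel of I - K: (I - K) u = u - u (v·u) = u - u = 0, so ker(I - K) = span{u} = span{(1, 2, 0)} (it is exactly 1-dimensional because rank(I - K) = 2). Kernel of the adjoint: K is real, so (I - K)^* = I - K^T = I - v u^T, and (I - v u^T) v = v - v (u·v) = 0; hence ker((I - K)^*) = span{v} = span{(-5, 3, 1)}. Therefore (I - K) x = y is solvable iff <y, v> = 0, i.e. iff -5y_1 + 3y_2 + y_3 = 0. When this holds, K y = u (v·y) = 0, so (I - K) y = y and x = y is a particular solution; the full solution set is the line x = y + c·u = y + c·(1, 2, 0), c ∈ C.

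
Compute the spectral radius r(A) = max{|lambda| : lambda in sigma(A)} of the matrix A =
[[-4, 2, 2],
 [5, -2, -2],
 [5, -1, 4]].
r(A) ≈ 7.353

The eigenvalues of A are the roots of its characteristic polynomial. With M = A (coefficients from the trace, the sum of principal 2x2 minors, and det A):
  p(λ) = det(λ I - M) = λ^3 + 2λ^2 - 38λ + 10.
No integer candidate from the rational root theorem (±divisors of 10) is a root, so the roots are irrational. The cubic discriminant is Δ = 208564 > 0, so there are three distinct real roots. p(-8) = -70 and p(-7) = 31 have opposite signs, so a root lies in (-8, -7); Newton's method refines it to λ ≈ -7.353. p(0) = 10 and p(1) = -25 have opposite signs, so a root lies in (0, 1); Newton's method refines it to λ ≈ 0.2674. p(5) = -5 and p(6) = 70 have opposite signs, so a root lies in (5, 6); Newton's method refines it to λ ≈ 5.0855. Check (Vieta): the three roots sum to -2, matching tr M = -2.
Thus the eigenvalues (to 4 decimals) are -7.353 (modulus 7.353); 0.2674 (modulus 0.2674); 5.0855 (modulus 5.0855). The spectral radius is the largest modulus: r(A) ≈ 7.353. (Cross-check: r(A) ≤ ||A||_2 ≈ 8.6098; equality holds whenever A is normal, though it can also hold for some non-normal A.)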